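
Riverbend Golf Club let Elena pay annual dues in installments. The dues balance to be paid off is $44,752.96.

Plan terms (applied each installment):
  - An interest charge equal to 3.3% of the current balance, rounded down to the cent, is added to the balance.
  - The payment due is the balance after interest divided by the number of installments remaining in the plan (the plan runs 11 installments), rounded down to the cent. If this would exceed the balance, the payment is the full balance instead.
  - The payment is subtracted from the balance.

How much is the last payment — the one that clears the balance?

$5,814.76

# | Opening | Interest | Payment | End bal
1 | $44,752.96 | $1,476.84 | $4,202.70 | $42,027.10
2 | $42,027.10 | $1,386.89 | $4,341.39 | $39,072.60
3 | $39,072.60 | $1,289.39 | $4,484.66 | $35,877.33
4 | $35,877.33 | $1,183.95 | $4,632.66 | $32,428.62
5 | $32,428.62 | $1,070.14 | $4,785.53 | $28,713.23
6 | $28,713.23 | $947.53 | $4,943.46 | $24,717.30
7 | $24,717.30 | $815.67 | $5,106.59 | $20,426.38
8 | $20,426.38 | $674.07 | $5,275.11 | $15,825.34
9 | $15,825.34 | $522.23 | $5,449.19 | $10,898.38
10 | $10,898.38 | $359.64 | $5,629.01 | $5,629.01
11 | $5,629.01 | $185.75 | $5,814.76 | $0.00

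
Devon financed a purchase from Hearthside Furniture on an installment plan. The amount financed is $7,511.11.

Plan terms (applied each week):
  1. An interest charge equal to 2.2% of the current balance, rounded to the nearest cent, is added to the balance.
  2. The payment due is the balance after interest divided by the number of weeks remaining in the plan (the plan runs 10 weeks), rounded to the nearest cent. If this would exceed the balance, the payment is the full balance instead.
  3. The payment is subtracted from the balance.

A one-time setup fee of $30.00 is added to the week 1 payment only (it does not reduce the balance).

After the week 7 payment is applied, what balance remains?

Week 1: opening $7,511.11; interest $165.24 → $7,676.35; payment $767.64 (+ $30.00 fee); balance $6,908.71
Week 2: opening $6,908.71; interest $151.99 → $7,060.70; payment $784.52; balance $6,276.18
Week 3: opening $6,276.18; interest $138.08 → $6,414.26; payment $801.78; balance $5,612.48
Week 4: opening $5,612.48; interest $123.47 → $5,735.95; payment $819.42; balance $4,916.53
Week 5: opening $4,916.53; interest $108.16 → $5,024.69; payment $837.45; balance $4,187.24
Week 6: opening $4,187.24; interest $92.12 → $4,279.36; payment $855.87; balance $3,423.49
Week 7: opening $3,423.49; interest $75.32 → $3,498.81; payment $874.70; balance $2,624.11

$2,624.11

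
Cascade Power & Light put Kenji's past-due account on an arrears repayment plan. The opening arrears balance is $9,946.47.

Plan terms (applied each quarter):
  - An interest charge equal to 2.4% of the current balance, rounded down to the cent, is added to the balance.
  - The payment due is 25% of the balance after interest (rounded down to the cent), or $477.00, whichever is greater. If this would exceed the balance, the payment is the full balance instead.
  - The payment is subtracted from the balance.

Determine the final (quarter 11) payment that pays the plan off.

Quarter 1: $9,946.47 +$238.71 interest = $10,185.18; pay $2,546.29 → $7,638.89
Quarter 2: $7,638.89 +$183.33 interest = $7,822.22; pay $1,955.55 → $5,866.67
Quarter 3: $5,866.67 +$140.80 interest = $6,007.47; pay $1,501.86 → $4,505.61
Quarter 4: $4,505.61 +$108.13 interest = $4,613.74; pay $1,153.43 → $3,460.31
Quarter 5: $3,460.31 +$83.04 interest = $3,543.35; pay $885.83 → $2,657.52
Quarter 6: $2,657.52 +$63.78 interest = $2,721.30; pay $680.32 → $2,040.98
Quarter 7: $2,040.98 +$48.98 interest = $2,089.96; pay $522.49 → $1,567.47
Quarter 8: $1,567.47 +$37.61 interest = $1,605.08; pay $477.00 → $1,128.08
Quarter 9: $1,128.08 +$27.07 interest = $1,155.15; pay $477.00 → $678.15
Quarter 10: $678.15 +$16.27 interest = $694.42; pay $477.00 → $217.42
Quarter 11: $217.42 +$5.21 interest = $222.63; pay $222.63 → $0.00

$222.63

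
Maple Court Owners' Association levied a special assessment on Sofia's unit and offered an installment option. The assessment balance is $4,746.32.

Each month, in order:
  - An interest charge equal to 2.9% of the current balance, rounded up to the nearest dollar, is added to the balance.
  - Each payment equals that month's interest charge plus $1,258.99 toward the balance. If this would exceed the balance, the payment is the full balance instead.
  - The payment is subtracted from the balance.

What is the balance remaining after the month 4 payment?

Month 1: opening $4,746.32; interest $138.00 → $4,884.32; payment $1,396.99; balance $3,487.33
Month 2: opening $3,487.33; interest $102.00 → $3,589.33; payment $1,360.99; balance $2,228.34
Month 3: opening $2,228.34; interest $65.00 → $2,293.34; payment $1,323.99; balance $969.35
Month 4: opening $969.35; interest $29.00 → $998.35; payment $998.35; balance $0.00

$0.00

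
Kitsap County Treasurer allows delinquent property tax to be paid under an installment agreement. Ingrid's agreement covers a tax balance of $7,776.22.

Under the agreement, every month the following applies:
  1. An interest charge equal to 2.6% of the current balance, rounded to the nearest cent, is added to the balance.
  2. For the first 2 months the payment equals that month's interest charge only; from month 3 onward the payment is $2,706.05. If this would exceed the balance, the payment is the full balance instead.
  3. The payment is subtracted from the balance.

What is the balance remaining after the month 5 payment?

$67.62

Month 1: opening $7,776.22; interest $202.18 → $7,978.40; payment $202.18; balance $7,776.22
Month 2: opening $7,776.22; interest $202.18 → $7,978.40; payment $202.18; balance $7,776.22
Month 3: opening $7,776.22; interest $202.18 → $7,978.40; payment $2,706.05; balance $5,272.35
Month 4: opening $5,272.35; interest $137.08 → $5,409.43; payment $2,706.05; balance $2,703.38
Month 5: opening $2,703.38; interest $70.29 → $2,773.67; payment $2,706.05; balance $67.62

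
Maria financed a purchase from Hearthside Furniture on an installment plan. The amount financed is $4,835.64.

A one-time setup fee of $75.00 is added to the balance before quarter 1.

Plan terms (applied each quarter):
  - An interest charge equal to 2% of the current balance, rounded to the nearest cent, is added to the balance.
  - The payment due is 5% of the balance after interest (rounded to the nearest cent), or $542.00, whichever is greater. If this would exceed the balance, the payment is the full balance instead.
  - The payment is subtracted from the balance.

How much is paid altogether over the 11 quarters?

$5,472.31

Quarter 1: opening $4,910.64; interest $98.21 → $5,008.85; payment $542.00; balance $4,466.85
Quarter 2: opening $4,466.85; interest $89.34 → $4,556.19; payment $542.00; balance $4,014.19
Quarter 3: opening $4,014.19; interest $80.28 → $4,094.47; payment $542.00; balance $3,552.47
Quarter 4: opening $3,552.47; interest $71.05 → $3,623.52; payment $542.00; balance $3,081.52
Quarter 5: opening $3,081.52; interest $61.63 → $3,143.15; payment $542.00; balance $2,601.15
Quarter 6: opening $2,601.15; interest $52.02 → $2,653.17; payment $542.00; balance $2,111.17
Quarter 7: opening $2,111.17; interest $42.22 → $2,153.39; payment $542.00; balance $1,611.39
Quarter 8: opening $1,611.39; interest $32.23 → $1,643.62; payment $542.00; balance $1,101.62
Quarter 9: opening $1,101.62; interest $22.03 → $1,123.65; payment $542.00; balance $581.65
Quarter 10: opening $581.65; interest $11.63 → $593.28; payment $542.00; balance $51.28
Quarter 11: opening $51.28; interest $1.03 → $52.31; payment $52.31; balance $0.00
Total paid: $5,472.31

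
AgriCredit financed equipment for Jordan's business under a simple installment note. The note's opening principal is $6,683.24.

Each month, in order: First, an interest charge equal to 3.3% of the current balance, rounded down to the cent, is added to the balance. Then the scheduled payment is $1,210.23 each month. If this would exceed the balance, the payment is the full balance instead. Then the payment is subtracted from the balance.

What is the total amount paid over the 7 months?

Month 1: opening $6,683.24; interest $220.54 → $6,903.78; payment $1,210.23; balance $5,693.55
Month 2: opening $5,693.55; interest $187.88 → $5,881.43; payment $1,210.23; balance $4,671.20
Month 3: opening $4,671.20; interest $154.14 → $4,825.34; payment $1,210.23; balance $3,615.11
Month 4: opening $3,615.11; interest $119.29 → $3,734.40; payment $1,210.23; balance $2,524.17
Month 5: opening $2,524.17; interest $83.29 → $2,607.46; payment $1,210.23; balance $1,397.23
Month 6: opening $1,397.23; interest $46.10 → $1,443.33; payment $1,210.23; balance $233.10
Month 7: opening $233.10; interest $7.69 → $240.79; payment $240.79; balance $0.00
Total paid: $7,502.17

$7,502.17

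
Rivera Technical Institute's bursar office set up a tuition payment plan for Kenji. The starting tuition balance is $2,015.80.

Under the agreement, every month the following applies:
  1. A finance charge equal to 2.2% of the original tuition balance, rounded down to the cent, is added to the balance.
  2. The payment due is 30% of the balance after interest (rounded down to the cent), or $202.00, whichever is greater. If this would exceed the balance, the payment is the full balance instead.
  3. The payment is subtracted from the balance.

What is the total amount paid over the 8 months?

Month 1: opening $2,015.80; interest $44.34 → $2,060.14; payment $618.04; balance $1,442.10
Month 2: opening $1,442.10; interest $44.34 → $1,486.44; payment $445.93; balance $1,040.51
Month 3: opening $1,040.51; interest $44.34 → $1,084.85; payment $325.45; balance $759.40
Month 4: opening $759.40; interest $44.34 → $803.74; payment $241.12; balance $562.62
Month 5: opening $562.62; interest $44.34 → $606.96; payment $202.00; balance $404.96
Month 6: opening $404.96; interest $44.34 → $449.30; payment $202.00; balance $247.30
Month 7: opening $247.30; interest $44.34 → $291.64; payment $202.00; balance $89.64
Month 8: opening $89.64; interest $44.34 → $133.98; payment $133.98; balance $0.00
Total paid: $2,370.52

$2,370.52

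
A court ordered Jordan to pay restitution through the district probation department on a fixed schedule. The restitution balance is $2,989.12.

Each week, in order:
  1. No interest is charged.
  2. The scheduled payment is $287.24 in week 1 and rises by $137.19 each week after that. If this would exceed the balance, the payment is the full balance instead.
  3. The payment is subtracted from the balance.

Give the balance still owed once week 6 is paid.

$0.00

# | Opening | Payment | End bal
1 | $2,989.12 | $287.24 | $2,701.88
2 | $2,701.88 | $424.43 | $2,277.45
3 | $2,277.45 | $561.62 | $1,715.83
4 | $1,715.83 | $698.81 | $1,017.02
5 | $1,017.02 | $836.00 | $181.02
6 | $181.02 | $181.02 | $0.00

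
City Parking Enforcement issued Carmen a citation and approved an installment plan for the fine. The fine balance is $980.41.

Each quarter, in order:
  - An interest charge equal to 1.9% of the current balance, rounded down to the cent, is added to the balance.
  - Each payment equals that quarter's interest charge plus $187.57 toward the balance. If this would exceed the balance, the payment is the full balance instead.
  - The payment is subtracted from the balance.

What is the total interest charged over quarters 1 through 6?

# | Opening | Interest | Payment | End bal
1 | $980.41 | $18.62 | $206.19 | $792.84
2 | $792.84 | $15.06 | $202.63 | $605.27
3 | $605.27 | $11.50 | $199.07 | $417.70
4 | $417.70 | $7.93 | $195.50 | $230.13
5 | $230.13 | $4.37 | $191.94 | $42.56
6 | $42.56 | $0.80 | $43.36 | $0.00
Total interest: $18.62 + $15.06 + $11.50 + $7.93 + $4.37 + $0.80 = $58.28

$58.28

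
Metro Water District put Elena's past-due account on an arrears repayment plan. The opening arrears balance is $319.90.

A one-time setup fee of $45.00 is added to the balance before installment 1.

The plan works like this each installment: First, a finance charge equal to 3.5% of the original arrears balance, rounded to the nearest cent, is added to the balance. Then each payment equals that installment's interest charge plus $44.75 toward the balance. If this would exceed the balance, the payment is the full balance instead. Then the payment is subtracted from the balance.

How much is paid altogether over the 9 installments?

Installment 1: $364.90 +$11.20 interest = $376.10; pay $55.95 → $320.15
Installment 2: $320.15 +$11.20 interest = $331.35; pay $55.95 → $275.40
Installment 3: $275.40 +$11.20 interest = $286.60; pay $55.95 → $230.65
Installment 4: $230.65 +$11.20 interest = $241.85; pay $55.95 → $185.90
Installment 5: $185.90 +$11.20 interest = $197.10; pay $55.95 → $141.15
Installment 6: $141.15 +$11.20 interest = $152.35; pay $55.95 → $96.40
Installment 7: $96.40 +$11.20 interest = $107.60; pay $55.95 → $51.65
Installment 8: $51.65 +$11.20 interest = $62.85; pay $55.95 → $6.90
Installment 9: $6.90 +$11.20 interest = $18.10; pay $18.10 → $0.00
Total paid: $465.70

$465.70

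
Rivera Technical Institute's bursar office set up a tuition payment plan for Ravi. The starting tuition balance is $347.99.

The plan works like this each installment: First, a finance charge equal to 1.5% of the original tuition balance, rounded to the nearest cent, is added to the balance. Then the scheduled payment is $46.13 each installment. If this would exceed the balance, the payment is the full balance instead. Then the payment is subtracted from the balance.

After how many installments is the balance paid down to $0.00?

9

# | Opening | Interest | Payment | End bal
1 | $347.99 | $5.22 | $46.13 | $307.08
2 | $307.08 | $5.22 | $46.13 | $266.17
3 | $266.17 | $5.22 | $46.13 | $225.26
4 | $225.26 | $5.22 | $46.13 | $184.35
5 | $184.35 | $5.22 | $46.13 | $143.44
6 | $143.44 | $5.22 | $46.13 | $102.53
7 | $102.53 | $5.22 | $46.13 | $61.62
8 | $61.62 | $5.22 | $46.13 | $20.71
9 | $20.71 | $5.22 | $25.93 | $0.00
Balance reaches $0.00 in installment 9.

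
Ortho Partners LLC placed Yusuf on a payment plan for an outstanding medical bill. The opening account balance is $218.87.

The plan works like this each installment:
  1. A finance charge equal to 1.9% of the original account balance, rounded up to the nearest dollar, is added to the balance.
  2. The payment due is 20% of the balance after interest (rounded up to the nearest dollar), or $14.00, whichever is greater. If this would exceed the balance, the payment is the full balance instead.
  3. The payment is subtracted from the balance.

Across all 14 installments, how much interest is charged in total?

$70.00

Installment 1: opening $218.87; interest $5.00 → $223.87; payment $45.00; balance $178.87
Installment 2: opening $178.87; interest $5.00 → $183.87; payment $37.00; balance $146.87
Installment 3: opening $146.87; interest $5.00 → $151.87; payment $31.00; balance $120.87
Installment 4: opening $120.87; interest $5.00 → $125.87; payment $26.00; balance $99.87
Installment 5: opening $99.87; interest $5.00 → $104.87; payment $21.00; balance $83.87
Installment 6: opening $83.87; interest $5.00 → $88.87; payment $18.00; balance $70.87
Installment 7: opening $70.87; interest $5.00 → $75.87; payment $16.00; balance $59.87
Installment 8: opening $59.87; interest $5.00 → $64.87; payment $14.00; balance $50.87
Installment 9: opening $50.87; interest $5.00 → $55.87; payment $14.00; balance $41.87
Installment 10: opening $41.87; interest $5.00 → $46.87; payment $14.00; balance $32.87
Installment 11: opening $32.87; interest $5.00 → $37.87; payment $14.00; balance $23.87
Installment 12: opening $23.87; interest $5.00 → $28.87; payment $14.00; balance $14.87
Installment 13: opening $14.87; interest $5.00 → $19.87; payment $14.00; balance $5.87
Installment 14: opening $5.87; interest $5.00 → $10.87; payment $10.87; balance $0.00
Total interest: $5.00 + $5.00 + $5.00 + $5.00 + $5.00 + $5.00 + $5.00 + $5.00 + $5.00 + $5.00 + $5.00 + $5.00 + $5.00 + $5.00 = $70.00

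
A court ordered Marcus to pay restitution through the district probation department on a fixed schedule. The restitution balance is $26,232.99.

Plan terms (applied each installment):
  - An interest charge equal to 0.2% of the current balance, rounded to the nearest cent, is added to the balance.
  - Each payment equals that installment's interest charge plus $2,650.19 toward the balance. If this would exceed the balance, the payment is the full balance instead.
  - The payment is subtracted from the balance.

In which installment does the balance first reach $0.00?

Installment 1: $26,232.99 +$52.47 interest = $26,285.46; pay $2,702.66 → $23,582.80
Installment 2: $23,582.80 +$47.17 interest = $23,629.97; pay $2,697.36 → $20,932.61
Installment 3: $20,932.61 +$41.87 interest = $20,974.48; pay $2,692.06 → $18,282.42
Installment 4: $18,282.42 +$36.56 interest = $18,318.98; pay $2,686.75 → $15,632.23
Installment 5: $15,632.23 +$31.26 interest = $15,663.49; pay $2,681.45 → $12,982.04
Installment 6: $12,982.04 +$25.96 interest = $13,008.00; pay $2,676.15 → $10,331.85
Installment 7: $10,331.85 +$20.66 interest = $10,352.51; pay $2,670.85 → $7,681.66
Installment 8: $7,681.66 +$15.36 interest = $7,697.02; pay $2,665.55 → $5,031.47
Installment 9: $5,031.47 +$10.06 interest = $5,041.53; pay $2,660.25 → $2,381.28
Installment 10: $2,381.28 +$4.76 interest = $2,386.04; pay $2,386.04 → $0.00
Balance reaches $0.00 in installment 10.

10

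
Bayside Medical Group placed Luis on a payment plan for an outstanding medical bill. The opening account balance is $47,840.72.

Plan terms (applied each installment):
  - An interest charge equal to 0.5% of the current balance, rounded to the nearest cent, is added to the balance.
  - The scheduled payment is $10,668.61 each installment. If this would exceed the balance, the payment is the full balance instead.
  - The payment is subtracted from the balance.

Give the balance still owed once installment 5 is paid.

Installment 1: opening $47,840.72; interest $239.20 → $48,079.92; payment $10,668.61; balance $37,411.31
Installment 2: opening $37,411.31; interest $187.06 → $37,598.37; payment $10,668.61; balance $26,929.76
Installment 3: opening $26,929.76; interest $134.65 → $27,064.41; payment $10,668.61; balance $16,395.80
Installment 4: opening $16,395.80; interest $81.98 → $16,477.78; payment $10,668.61; balance $5,809.17
Installment 5: opening $5,809.17; interest $29.05 → $5,838.22; payment $5,838.22; balance $0.00

$0.00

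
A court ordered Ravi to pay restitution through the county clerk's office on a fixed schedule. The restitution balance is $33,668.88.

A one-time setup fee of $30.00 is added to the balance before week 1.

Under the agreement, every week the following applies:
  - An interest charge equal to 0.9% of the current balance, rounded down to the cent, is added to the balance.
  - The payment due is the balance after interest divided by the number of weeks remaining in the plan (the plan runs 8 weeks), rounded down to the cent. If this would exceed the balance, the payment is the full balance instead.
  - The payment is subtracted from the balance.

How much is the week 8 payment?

$4,525.38

# | Opening | Interest | Payment | End bal
1 | $33,698.88 | $303.28 | $4,250.27 | $29,751.89
2 | $29,751.89 | $267.76 | $4,288.52 | $25,731.13
3 | $25,731.13 | $231.58 | $4,327.11 | $21,635.60
4 | $21,635.60 | $194.72 | $4,366.06 | $17,464.26
5 | $17,464.26 | $157.17 | $4,405.35 | $13,216.08
6 | $13,216.08 | $118.94 | $4,445.00 | $8,890.02
7 | $8,890.02 | $80.01 | $4,485.01 | $4,485.02
8 | $4,485.02 | $40.36 | $4,525.38 | $0.00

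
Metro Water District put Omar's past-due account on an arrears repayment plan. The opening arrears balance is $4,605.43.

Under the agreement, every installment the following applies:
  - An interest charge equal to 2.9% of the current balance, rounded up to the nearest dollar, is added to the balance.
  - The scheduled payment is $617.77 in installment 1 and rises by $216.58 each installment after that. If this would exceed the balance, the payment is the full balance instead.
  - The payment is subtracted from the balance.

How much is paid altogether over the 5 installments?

Installment 1: $4,605.43 +$134.00 interest = $4,739.43; pay $617.77 → $4,121.66
Installment 2: $4,121.66 +$120.00 interest = $4,241.66; pay $834.35 → $3,407.31
Installment 3: $3,407.31 +$99.00 interest = $3,506.31; pay $1,050.93 → $2,455.38
Installment 4: $2,455.38 +$72.00 interest = $2,527.38; pay $1,267.51 → $1,259.87
Installment 5: $1,259.87 +$37.00 interest = $1,296.87; pay $1,296.87 → $0.00
Total paid: $5,067.43

$5,067.43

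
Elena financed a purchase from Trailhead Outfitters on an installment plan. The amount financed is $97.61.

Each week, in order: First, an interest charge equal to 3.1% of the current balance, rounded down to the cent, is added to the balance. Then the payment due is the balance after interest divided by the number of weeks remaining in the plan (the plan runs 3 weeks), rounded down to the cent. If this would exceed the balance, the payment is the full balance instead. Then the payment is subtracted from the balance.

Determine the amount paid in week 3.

Week 1: $97.61 +$3.02 interest = $100.63; pay $33.54 → $67.09
Week 2: $67.09 +$2.07 interest = $69.16; pay $34.58 → $34.58
Week 3: $34.58 +$1.07 interest = $35.65; pay $35.65 → $0.00

$35.65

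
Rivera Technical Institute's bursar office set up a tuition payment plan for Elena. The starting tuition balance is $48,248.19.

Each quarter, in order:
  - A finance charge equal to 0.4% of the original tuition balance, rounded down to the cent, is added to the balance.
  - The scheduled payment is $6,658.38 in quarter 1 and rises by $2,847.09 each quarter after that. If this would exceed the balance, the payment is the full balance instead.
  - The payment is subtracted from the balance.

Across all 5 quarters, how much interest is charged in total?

$964.95

# | Opening | Interest | Payment | End bal
1 | $48,248.19 | $192.99 | $6,658.38 | $41,782.80
2 | $41,782.80 | $192.99 | $9,505.47 | $32,470.32
3 | $32,470.32 | $192.99 | $12,352.56 | $20,310.75
4 | $20,310.75 | $192.99 | $15,199.65 | $5,304.09
5 | $5,304.09 | $192.99 | $5,497.08 | $0.00
Total interest: $192.99 + $192.99 + $192.99 + $192.99 + $192.99 = $964.95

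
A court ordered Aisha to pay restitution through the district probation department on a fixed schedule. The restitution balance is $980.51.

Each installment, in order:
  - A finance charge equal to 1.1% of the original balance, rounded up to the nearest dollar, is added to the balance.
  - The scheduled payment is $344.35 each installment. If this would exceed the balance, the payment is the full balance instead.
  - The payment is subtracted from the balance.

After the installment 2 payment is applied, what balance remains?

Installment 1: opening $980.51; interest $11.00 → $991.51; payment $344.35; balance $647.16
Installment 2: opening $647.16; interest $11.00 → $658.16; payment $344.35; balance $313.81

$313.81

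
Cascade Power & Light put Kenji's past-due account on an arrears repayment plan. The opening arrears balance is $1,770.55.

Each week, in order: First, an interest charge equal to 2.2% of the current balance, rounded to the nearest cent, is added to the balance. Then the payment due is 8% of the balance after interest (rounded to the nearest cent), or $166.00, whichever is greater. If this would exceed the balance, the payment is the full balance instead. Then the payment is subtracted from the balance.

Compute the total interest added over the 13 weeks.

Week 1: opening $1,770.55; interest $38.95 → $1,809.50; payment $166.00; balance $1,643.50
Week 2: opening $1,643.50; interest $36.16 → $1,679.66; payment $166.00; balance $1,513.66
Week 3: opening $1,513.66; interest $33.30 → $1,546.96; payment $166.00; balance $1,380.96
Week 4: opening $1,380.96; interest $30.38 → $1,411.34; payment $166.00; balance $1,245.34
Week 5: opening $1,245.34; interest $27.40 → $1,272.74; payment $166.00; balance $1,106.74
Week 6: opening $1,106.74; interest $24.35 → $1,131.09; payment $166.00; balance $965.09
Week 7: opening $965.09; interest $21.23 → $986.32; payment $166.00; balance $820.32
Week 8: opening $820.32; interest $18.05 → $838.37; payment $166.00; balance $672.37
Week 9: opening $672.37; interest $14.79 → $687.16; payment $166.00; balance $521.16
Week 10: opening $521.16; interest $11.47 → $532.63; payment $166.00; balance $366.63
Week 11: opening $366.63; interest $8.07 → $374.70; payment $166.00; balance $208.70
Week 12: opening $208.70; interest $4.59 → $213.29; payment $166.00; balance $47.29
Week 13: opening $47.29; interest $1.04 → $48.33; payment $48.33; balance $0.00
Total interest: $38.95 + $36.16 + $33.30 + $30.38 + $27.40 + $24.35 + $21.23 + $18.05 + $14.79 + $11.47 + $8.07 + $4.59 + $1.04 = $269.78

$269.78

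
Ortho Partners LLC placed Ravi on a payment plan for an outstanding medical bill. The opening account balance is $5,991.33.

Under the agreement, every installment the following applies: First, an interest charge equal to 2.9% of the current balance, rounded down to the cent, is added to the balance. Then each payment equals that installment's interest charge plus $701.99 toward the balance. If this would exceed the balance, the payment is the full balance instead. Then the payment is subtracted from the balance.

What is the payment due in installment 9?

# | Opening | Interest | Payment | End bal
1 | $5,991.33 | $173.74 | $875.73 | $5,289.34
2 | $5,289.34 | $153.39 | $855.38 | $4,587.35
3 | $4,587.35 | $133.03 | $835.02 | $3,885.36
4 | $3,885.36 | $112.67 | $814.66 | $3,183.37
5 | $3,183.37 | $92.31 | $794.30 | $2,481.38
6 | $2,481.38 | $71.96 | $773.95 | $1,779.39
7 | $1,779.39 | $51.60 | $753.59 | $1,077.40
8 | $1,077.40 | $31.24 | $733.23 | $375.41
9 | $375.41 | $10.88 | $386.29 | $0.00

$386.29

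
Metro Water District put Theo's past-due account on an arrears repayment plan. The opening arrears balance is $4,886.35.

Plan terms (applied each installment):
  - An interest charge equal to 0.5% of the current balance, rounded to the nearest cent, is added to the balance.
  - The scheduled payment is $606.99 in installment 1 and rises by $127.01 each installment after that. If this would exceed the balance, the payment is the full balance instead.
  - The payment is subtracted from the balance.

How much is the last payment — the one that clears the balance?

$671.16

Installment 1: $4,886.35 +$24.43 interest = $4,910.78; pay $606.99 → $4,303.79
Installment 2: $4,303.79 +$21.52 interest = $4,325.31; pay $734.00 → $3,591.31
Installment 3: $3,591.31 +$17.96 interest = $3,609.27; pay $861.01 → $2,748.26
Installment 4: $2,748.26 +$13.74 interest = $2,762.00; pay $988.02 → $1,773.98
Installment 5: $1,773.98 +$8.87 interest = $1,782.85; pay $1,115.03 → $667.82
Installment 6: $667.82 +$3.34 interest = $671.16; pay $671.16 → $0.00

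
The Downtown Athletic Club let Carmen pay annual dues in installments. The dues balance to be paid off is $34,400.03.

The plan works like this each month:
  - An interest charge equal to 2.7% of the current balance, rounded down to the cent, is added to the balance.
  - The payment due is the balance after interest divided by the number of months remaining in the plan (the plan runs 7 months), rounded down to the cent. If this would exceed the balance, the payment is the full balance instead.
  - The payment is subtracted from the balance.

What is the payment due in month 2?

Month 1: opening $34,400.03; interest $928.80 → $35,328.83; payment $5,046.97; balance $30,281.86
Month 2: opening $30,281.86; interest $817.61 → $31,099.47; payment $5,183.24; balance $25,916.23

$5,183.24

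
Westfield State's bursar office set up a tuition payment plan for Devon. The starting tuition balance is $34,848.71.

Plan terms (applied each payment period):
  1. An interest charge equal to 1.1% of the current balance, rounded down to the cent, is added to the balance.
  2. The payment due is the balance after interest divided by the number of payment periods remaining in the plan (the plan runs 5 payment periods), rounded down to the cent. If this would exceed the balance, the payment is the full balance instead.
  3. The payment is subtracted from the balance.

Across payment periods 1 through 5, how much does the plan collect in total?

$36,015.70

Payment period 1: $34,848.71 +$383.33 interest = $35,232.04; pay $7,046.40 → $28,185.64
Payment period 2: $28,185.64 +$310.04 interest = $28,495.68; pay $7,123.92 → $21,371.76
Payment period 3: $21,371.76 +$235.08 interest = $21,606.84; pay $7,202.28 → $14,404.56
Payment period 4: $14,404.56 +$158.45 interest = $14,563.01; pay $7,281.50 → $7,281.51
Payment period 5: $7,281.51 +$80.09 interest = $7,361.60; pay $7,361.60 → $0.00
Total paid: $36,015.70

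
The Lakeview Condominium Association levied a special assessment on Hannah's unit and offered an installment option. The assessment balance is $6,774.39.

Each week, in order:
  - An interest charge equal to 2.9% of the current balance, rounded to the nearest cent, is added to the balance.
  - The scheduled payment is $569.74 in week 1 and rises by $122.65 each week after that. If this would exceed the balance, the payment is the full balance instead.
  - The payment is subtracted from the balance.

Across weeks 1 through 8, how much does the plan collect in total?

# | Opening | Interest | Payment | End bal
1 | $6,774.39 | $196.46 | $569.74 | $6,401.11
2 | $6,401.11 | $185.63 | $692.39 | $5,894.35
3 | $5,894.35 | $170.94 | $815.04 | $5,250.25
4 | $5,250.25 | $152.26 | $937.69 | $4,464.82
5 | $4,464.82 | $129.48 | $1,060.34 | $3,533.96
6 | $3,533.96 | $102.48 | $1,182.99 | $2,453.45
7 | $2,453.45 | $71.15 | $1,305.64 | $1,218.96
8 | $1,218.96 | $35.35 | $1,254.31 | $0.00
Total paid: $7,818.14

$7,818.14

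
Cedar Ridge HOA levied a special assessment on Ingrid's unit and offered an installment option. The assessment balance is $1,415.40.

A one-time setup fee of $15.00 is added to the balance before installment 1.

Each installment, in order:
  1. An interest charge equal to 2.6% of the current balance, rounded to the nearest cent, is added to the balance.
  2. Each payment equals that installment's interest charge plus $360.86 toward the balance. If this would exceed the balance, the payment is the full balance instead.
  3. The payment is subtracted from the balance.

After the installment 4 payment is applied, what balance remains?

# | Opening | Interest | Payment | End bal
1 | $1,430.40 | $37.19 | $398.05 | $1,069.54
2 | $1,069.54 | $27.81 | $388.67 | $708.68
3 | $708.68 | $18.43 | $379.29 | $347.82
4 | $347.82 | $9.04 | $356.86 | $0.00

$0.00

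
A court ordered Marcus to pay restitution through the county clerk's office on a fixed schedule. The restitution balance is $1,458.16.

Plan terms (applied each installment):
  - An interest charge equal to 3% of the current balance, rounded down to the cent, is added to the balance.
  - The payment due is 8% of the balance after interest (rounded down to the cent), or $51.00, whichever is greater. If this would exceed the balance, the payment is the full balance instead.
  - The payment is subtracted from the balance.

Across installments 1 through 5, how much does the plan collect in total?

$541.00

Installment 1: $1,458.16 +$43.74 interest = $1,501.90; pay $120.15 → $1,381.75
Installment 2: $1,381.75 +$41.45 interest = $1,423.20; pay $113.85 → $1,309.35
Installment 3: $1,309.35 +$39.28 interest = $1,348.63; pay $107.89 → $1,240.74
Installment 4: $1,240.74 +$37.22 interest = $1,277.96; pay $102.23 → $1,175.73
Installment 5: $1,175.73 +$35.27 interest = $1,211.00; pay $96.88 → $1,114.12
Total paid: $541.00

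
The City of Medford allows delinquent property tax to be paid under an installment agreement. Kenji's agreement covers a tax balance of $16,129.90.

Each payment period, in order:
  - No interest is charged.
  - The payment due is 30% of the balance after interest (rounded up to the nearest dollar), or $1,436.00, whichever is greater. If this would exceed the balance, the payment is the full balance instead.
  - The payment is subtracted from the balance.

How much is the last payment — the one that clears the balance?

$999.90

Payment period 1: opening $16,129.90; payment $4,839.00; balance $11,290.90
Payment period 2: opening $11,290.90; payment $3,388.00; balance $7,902.90
Payment period 3: opening $7,902.90; payment $2,371.00; balance $5,531.90
Payment period 4: opening $5,531.90; payment $1,660.00; balance $3,871.90
Payment period 5: opening $3,871.90; payment $1,436.00; balance $2,435.90
Payment period 6: opening $2,435.90; payment $1,436.00; balance $999.90
Payment period 7: opening $999.90; payment $999.90; balance $0.00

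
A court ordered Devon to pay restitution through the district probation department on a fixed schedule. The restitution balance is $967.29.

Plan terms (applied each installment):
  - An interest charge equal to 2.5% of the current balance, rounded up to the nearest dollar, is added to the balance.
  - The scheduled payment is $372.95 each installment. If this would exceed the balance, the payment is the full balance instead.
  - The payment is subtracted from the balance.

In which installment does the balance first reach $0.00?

Installment 1: opening $967.29; interest $25.00 → $992.29; payment $372.95; balance $619.34
Installment 2: opening $619.34; interest $16.00 → $635.34; payment $372.95; balance $262.39
Installment 3: opening $262.39; interest $7.00 → $269.39; payment $269.39; balance $0.00
Balance reaches $0.00 in installment 3.

3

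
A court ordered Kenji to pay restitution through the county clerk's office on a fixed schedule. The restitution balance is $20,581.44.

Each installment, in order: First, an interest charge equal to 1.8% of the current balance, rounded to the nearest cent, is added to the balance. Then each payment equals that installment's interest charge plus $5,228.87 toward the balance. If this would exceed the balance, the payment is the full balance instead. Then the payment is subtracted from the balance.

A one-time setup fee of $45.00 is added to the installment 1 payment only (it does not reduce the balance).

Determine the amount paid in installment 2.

$5,505.22

# | Opening | Interest | Payment | Fee | End bal
1 | $20,581.44 | $370.47 | $5,599.34 | $45.00 | $15,352.57
2 | $15,352.57 | $276.35 | $5,505.22 | — | $10,123.70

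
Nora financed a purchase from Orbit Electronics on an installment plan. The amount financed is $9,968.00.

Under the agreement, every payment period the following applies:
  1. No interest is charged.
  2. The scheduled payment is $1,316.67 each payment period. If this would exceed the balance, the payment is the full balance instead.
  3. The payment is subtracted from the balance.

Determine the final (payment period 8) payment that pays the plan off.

$751.31

# | Opening | Payment | End bal
1 | $9,968.00 | $1,316.67 | $8,651.33
2 | $8,651.33 | $1,316.67 | $7,334.66
3 | $7,334.66 | $1,316.67 | $6,017.99
4 | $6,017.99 | $1,316.67 | $4,701.32
5 | $4,701.32 | $1,316.67 | $3,384.65
6 | $3,384.65 | $1,316.67 | $2,067.98
7 | $2,067.98 | $1,316.67 | $751.31
8 | $751.31 | $751.31 | $0.00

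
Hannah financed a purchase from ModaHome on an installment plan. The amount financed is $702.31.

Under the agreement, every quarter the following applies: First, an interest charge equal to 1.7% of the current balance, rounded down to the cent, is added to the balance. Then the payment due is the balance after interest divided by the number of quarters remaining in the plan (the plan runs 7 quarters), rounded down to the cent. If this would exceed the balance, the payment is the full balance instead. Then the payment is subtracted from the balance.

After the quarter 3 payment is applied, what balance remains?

$422.14

Quarter 1: opening $702.31; interest $11.93 → $714.24; payment $102.03; balance $612.21
Quarter 2: opening $612.21; interest $10.40 → $622.61; payment $103.76; balance $518.85
Quarter 3: opening $518.85; interest $8.82 → $527.67; payment $105.53; balance $422.14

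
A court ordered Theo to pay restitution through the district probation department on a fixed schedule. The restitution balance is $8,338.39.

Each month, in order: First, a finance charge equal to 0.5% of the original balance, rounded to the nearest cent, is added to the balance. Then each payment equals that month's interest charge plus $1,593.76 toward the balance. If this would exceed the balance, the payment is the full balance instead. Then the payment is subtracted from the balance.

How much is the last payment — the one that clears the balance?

Month 1: $8,338.39 +$41.69 interest = $8,380.08; pay $1,635.45 → $6,744.63
Month 2: $6,744.63 +$41.69 interest = $6,786.32; pay $1,635.45 → $5,150.87
Month 3: $5,150.87 +$41.69 interest = $5,192.56; pay $1,635.45 → $3,557.11
Month 4: $3,557.11 +$41.69 interest = $3,598.80; pay $1,635.45 → $1,963.35
Month 5: $1,963.35 +$41.69 interest = $2,005.04; pay $1,635.45 → $369.59
Month 6: $369.59 +$41.69 interest = $411.28; pay $411.28 → $0.00

$411.28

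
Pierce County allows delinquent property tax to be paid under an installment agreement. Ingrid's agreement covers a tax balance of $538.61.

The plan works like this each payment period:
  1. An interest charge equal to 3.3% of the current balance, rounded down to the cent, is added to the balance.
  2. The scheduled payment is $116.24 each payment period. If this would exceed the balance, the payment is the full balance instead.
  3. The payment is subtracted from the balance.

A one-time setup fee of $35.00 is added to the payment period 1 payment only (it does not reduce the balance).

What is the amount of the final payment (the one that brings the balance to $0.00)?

Payment period 1: $538.61 +$17.77 interest = $556.38; pay $116.24 (+ $35.00 fee) → $440.14
Payment period 2: $440.14 +$14.52 interest = $454.66; pay $116.24 → $338.42
Payment period 3: $338.42 +$11.16 interest = $349.58; pay $116.24 → $233.34
Payment period 4: $233.34 +$7.70 interest = $241.04; pay $116.24 → $124.80
Payment period 5: $124.80 +$4.11 interest = $128.91; pay $116.24 → $12.67
Payment period 6: $12.67 +$0.41 interest = $13.08; pay $13.08 → $0.00

$13.08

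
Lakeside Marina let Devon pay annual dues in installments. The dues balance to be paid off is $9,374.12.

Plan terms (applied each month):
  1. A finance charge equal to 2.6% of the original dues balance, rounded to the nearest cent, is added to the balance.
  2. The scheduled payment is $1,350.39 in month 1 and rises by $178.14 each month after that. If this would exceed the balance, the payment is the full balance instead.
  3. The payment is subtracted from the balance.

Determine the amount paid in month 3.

Month 1: $9,374.12 +$243.73 interest = $9,617.85; pay $1,350.39 → $8,267.46
Month 2: $8,267.46 +$243.73 interest = $8,511.19; pay $1,528.53 → $6,982.66
Month 3: $6,982.66 +$243.73 interest = $7,226.39; pay $1,706.67 → $5,519.72

$1,706.67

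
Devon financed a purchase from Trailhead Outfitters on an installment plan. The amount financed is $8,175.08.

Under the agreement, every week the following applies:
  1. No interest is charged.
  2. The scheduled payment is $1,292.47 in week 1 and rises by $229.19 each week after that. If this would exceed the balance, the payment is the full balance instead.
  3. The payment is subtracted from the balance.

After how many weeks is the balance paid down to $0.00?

5

Week 1: opening $8,175.08; payment $1,292.47; balance $6,882.61
Week 2: opening $6,882.61; payment $1,521.66; balance $5,360.95
Week 3: opening $5,360.95; payment $1,750.85; balance $3,610.10
Week 4: opening $3,610.10; payment $1,980.04; balance $1,630.06
Week 5: opening $1,630.06; payment $1,630.06; balance $0.00
Balance reaches $0.00 in week 5.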